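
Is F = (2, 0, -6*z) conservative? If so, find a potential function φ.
Yes, F is conservative. φ = 2*x - 3*z**2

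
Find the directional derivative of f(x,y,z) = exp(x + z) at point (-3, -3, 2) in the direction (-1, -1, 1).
0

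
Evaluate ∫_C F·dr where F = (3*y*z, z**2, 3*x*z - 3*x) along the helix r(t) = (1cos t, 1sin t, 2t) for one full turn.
2*pi*(8 - 3*pi)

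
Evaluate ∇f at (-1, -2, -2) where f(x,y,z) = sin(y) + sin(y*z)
(0, cos(2) - 2*cos(4), -2*cos(4))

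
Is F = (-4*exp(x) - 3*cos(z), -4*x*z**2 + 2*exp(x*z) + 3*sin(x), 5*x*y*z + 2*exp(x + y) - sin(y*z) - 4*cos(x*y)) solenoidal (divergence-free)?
No, ∇·F = 5*x*y - y*cos(y*z) - 4*exp(x)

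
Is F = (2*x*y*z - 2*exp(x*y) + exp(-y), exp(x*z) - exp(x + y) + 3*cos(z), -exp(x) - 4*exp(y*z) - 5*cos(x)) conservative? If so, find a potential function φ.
No, ∇×F = (-x*exp(x*z) - 4*z*exp(y*z) + 3*sin(z), 2*x*y + exp(x) - 5*sin(x), -2*x*z + 2*x*exp(x*y) + z*exp(x*z) - exp(x + y) + exp(-y)) ≠ 0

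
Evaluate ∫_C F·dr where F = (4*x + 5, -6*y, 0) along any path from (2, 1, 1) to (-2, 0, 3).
-17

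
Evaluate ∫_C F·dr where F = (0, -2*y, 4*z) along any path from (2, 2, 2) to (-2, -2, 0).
-8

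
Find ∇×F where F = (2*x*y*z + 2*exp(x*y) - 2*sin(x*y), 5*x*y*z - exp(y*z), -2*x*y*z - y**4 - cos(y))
(-5*x*y - 2*x*z - 4*y**3 + y*exp(y*z) + sin(y), 2*y*(x + z), -2*x*z - 2*x*exp(x*y) + 2*x*cos(x*y) + 5*y*z)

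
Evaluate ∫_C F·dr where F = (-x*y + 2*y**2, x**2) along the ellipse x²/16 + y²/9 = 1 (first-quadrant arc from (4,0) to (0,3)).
0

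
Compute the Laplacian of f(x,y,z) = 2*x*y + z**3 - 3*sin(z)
6*z + 3*sin(z)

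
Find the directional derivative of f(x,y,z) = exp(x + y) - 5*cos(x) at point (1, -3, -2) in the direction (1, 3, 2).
sqrt(14)*(4 + 5*exp(2)*sin(1))*exp(-2)/14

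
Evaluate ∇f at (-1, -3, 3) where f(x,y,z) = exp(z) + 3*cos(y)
(0, 3*sin(3), exp(3))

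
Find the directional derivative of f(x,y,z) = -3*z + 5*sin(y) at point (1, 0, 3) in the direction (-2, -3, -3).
-3*sqrt(22)/11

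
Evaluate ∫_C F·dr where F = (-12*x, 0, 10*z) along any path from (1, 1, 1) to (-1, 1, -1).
0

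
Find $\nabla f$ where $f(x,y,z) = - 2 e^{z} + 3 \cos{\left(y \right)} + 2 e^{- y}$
(0, -3*sin(y) - 2*exp(-y), -2*exp(z))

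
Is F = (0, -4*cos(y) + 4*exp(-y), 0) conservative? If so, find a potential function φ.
Yes, F is conservative. φ = -4*sin(y) - 4*exp(-y)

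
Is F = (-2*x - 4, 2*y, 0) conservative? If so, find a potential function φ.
Yes, F is conservative. φ = -x**2 - 4*x + y**2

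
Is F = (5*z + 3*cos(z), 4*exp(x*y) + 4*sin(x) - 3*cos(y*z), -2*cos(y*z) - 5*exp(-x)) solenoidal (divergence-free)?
No, ∇·F = 4*x*exp(x*y) + 2*y*sin(y*z) + 3*z*sin(y*z)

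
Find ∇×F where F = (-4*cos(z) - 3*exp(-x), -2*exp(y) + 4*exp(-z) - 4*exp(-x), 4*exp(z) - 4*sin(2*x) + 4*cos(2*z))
(4*exp(-z), 4*sin(z) + 8*cos(2*x), 4*exp(-x))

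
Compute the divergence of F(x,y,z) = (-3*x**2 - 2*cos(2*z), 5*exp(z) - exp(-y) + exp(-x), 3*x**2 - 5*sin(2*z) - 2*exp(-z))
-6*x - 10*cos(2*z) + 2*exp(-z) + exp(-y)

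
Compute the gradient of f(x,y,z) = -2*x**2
(-4*x, 0, 0)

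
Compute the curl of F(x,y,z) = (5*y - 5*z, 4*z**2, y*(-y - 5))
(-2*y - 8*z - 5, -5, -5)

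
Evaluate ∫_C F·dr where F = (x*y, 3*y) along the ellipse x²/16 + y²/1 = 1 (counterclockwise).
0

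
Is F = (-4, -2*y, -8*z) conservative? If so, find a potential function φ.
Yes, F is conservative. φ = -4*x - y**2 - 4*z**2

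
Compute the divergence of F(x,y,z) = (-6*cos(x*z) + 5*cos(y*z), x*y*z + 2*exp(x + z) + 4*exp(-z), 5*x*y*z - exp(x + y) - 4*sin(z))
5*x*y + x*z + 6*z*sin(x*z) - 4*cos(z)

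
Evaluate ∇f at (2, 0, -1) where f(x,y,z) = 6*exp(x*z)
(-6*exp(-2), 0, 12*exp(-2))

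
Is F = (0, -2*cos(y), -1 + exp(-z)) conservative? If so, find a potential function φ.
Yes, F is conservative. φ = -z - 2*sin(y) - exp(-z)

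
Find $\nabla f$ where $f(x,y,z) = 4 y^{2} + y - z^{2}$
(0, 8*y + 1, -2*z)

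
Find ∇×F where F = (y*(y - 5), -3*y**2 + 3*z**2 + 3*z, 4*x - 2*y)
(-6*z - 5, -4, 5 - 2*y)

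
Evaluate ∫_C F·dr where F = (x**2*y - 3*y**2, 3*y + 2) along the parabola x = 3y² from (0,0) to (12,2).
6478/7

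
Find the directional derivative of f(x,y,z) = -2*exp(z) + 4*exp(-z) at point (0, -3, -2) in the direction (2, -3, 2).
4*sqrt(17)*(-2*exp(4) - 1)*exp(-2)/17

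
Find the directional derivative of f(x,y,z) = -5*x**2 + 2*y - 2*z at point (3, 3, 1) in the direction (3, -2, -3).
-4*sqrt(22)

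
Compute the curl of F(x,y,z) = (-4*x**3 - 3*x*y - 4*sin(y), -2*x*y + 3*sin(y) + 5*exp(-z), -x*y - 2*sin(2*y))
(-x - 4*cos(2*y) + 5*exp(-z), y, 3*x - 2*y + 4*cos(y))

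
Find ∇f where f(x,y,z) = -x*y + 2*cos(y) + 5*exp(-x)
(-y - 5*exp(-x), -x - 2*sin(y), 0)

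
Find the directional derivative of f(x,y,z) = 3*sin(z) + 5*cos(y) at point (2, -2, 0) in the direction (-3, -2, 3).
sqrt(22)*(9 - 10*sin(2))/22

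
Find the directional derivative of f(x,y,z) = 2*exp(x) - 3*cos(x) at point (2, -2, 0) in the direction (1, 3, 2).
sqrt(14)*(3*sin(2) + 2*exp(2))/14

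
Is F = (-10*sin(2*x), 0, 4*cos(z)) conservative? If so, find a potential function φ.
Yes, F is conservative. φ = 4*sin(z) + 5*cos(2*x)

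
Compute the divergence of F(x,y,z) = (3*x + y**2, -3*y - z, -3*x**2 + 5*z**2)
10*z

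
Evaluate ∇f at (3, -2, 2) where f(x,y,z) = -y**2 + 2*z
(0, 4, 2)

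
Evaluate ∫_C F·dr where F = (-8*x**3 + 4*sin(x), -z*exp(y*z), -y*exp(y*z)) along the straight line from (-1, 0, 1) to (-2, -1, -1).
-29 - E - 4*cos(2) + 4*cos(1)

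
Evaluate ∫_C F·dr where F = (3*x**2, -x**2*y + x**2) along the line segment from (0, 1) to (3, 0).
99/4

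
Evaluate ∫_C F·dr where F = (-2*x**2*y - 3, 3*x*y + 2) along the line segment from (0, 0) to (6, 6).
-438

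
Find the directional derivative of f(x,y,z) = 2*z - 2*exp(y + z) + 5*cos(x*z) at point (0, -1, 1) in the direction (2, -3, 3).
3*sqrt(22)/11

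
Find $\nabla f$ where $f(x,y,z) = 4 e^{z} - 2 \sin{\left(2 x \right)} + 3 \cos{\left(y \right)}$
(-4*cos(2*x), -3*sin(y), 4*exp(z))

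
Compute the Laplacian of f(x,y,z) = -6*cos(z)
6*cos(z)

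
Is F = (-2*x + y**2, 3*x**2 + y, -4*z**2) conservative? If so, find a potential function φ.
No, ∇×F = (0, 0, 6*x - 2*y) ≠ 0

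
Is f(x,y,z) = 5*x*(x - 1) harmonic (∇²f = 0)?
No, ∇²f = 10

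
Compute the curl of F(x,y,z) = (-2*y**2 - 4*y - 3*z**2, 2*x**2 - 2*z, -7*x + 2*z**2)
(2, 7 - 6*z, 4*x + 4*y + 4)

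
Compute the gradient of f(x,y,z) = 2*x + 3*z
(2, 0, 3)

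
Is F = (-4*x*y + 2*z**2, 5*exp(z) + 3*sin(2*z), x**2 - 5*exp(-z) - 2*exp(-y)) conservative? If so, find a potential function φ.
No, ∇×F = (-5*exp(z) - 6*cos(2*z) + 2*exp(-y), -2*x + 4*z, 4*x) ≠ 0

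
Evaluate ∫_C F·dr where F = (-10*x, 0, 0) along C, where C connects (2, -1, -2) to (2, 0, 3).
0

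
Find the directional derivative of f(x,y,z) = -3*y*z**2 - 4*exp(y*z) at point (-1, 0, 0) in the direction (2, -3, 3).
0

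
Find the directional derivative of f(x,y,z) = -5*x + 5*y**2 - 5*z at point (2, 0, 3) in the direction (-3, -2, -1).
10*sqrt(14)/7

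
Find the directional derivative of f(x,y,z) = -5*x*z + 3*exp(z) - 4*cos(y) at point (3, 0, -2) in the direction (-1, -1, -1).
sqrt(3)*(-3 + 5*exp(2))*exp(-2)/3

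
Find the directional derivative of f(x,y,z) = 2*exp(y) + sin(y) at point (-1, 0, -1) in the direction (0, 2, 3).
6*sqrt(13)/13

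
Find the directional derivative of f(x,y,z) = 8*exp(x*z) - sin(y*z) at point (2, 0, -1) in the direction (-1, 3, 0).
sqrt(10)*(8 + 3*exp(2))*exp(-2)/10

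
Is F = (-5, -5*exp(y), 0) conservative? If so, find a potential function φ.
Yes, F is conservative. φ = -5*x - 5*exp(y)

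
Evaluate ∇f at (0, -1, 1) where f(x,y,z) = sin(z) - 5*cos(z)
(0, 0, cos(1) + 5*sin(1))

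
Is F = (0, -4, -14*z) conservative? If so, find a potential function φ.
Yes, F is conservative. φ = -4*y - 7*z**2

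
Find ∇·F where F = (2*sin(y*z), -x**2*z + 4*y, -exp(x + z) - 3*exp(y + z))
-exp(x + z) - 3*exp(y + z) + 4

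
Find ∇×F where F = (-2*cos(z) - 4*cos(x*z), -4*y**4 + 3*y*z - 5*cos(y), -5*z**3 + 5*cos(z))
(-3*y, 4*x*sin(x*z) + 2*sin(z), 0)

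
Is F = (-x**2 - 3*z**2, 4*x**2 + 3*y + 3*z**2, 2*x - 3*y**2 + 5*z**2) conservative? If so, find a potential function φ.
No, ∇×F = (-6*y - 6*z, -6*z - 2, 8*x) ≠ 0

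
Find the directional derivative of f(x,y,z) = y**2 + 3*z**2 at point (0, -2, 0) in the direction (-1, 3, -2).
-6*sqrt(14)/7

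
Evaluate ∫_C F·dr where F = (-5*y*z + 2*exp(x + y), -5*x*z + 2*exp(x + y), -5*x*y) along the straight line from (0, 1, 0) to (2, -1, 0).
0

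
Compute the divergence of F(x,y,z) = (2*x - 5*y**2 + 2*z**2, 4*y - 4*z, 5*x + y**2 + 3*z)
9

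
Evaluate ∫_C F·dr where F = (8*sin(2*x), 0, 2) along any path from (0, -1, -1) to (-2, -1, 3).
12 - 4*cos(4)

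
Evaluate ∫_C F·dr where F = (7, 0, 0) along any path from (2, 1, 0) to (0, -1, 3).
-14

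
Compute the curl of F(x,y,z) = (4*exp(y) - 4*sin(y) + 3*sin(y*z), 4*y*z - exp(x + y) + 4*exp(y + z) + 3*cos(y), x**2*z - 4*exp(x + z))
(-4*y - 4*exp(y + z), -2*x*z + 3*y*cos(y*z) + 4*exp(x + z), -3*z*cos(y*z) - 4*exp(y) - exp(x + y) + 4*cos(y))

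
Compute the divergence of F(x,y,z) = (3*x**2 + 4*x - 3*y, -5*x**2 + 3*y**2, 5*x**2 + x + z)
6*x + 6*y + 5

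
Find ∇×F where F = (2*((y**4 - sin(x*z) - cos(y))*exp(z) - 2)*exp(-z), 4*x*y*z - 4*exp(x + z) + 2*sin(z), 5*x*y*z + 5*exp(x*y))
(-4*x*y + 5*x*z + 5*x*exp(x*y) + 4*exp(x + z) - 2*cos(z), -2*x*cos(x*z) - 5*y*z - 5*y*exp(x*y) + 4*exp(-z), -8*y**3 + 4*y*z - 4*exp(x + z) - 2*sin(y))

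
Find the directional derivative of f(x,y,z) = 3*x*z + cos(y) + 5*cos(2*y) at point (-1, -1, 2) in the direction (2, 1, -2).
sin(1)/3 + 10*sin(2)/3 + 6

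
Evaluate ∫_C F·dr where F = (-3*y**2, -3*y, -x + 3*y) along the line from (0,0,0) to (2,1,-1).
-4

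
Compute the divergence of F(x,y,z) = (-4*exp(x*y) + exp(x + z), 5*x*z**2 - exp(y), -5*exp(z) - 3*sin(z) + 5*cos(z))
-4*y*exp(x*y) - exp(y) - 5*exp(z) + exp(x + z) - 5*sin(z) - 3*cos(z)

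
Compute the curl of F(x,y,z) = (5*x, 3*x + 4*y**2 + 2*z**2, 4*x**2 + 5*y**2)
(10*y - 4*z, -8*x, 3)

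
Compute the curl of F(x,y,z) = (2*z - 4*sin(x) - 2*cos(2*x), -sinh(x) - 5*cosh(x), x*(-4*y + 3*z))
(-4*x, 4*y - 3*z + 2, -5*sinh(x) - cosh(x))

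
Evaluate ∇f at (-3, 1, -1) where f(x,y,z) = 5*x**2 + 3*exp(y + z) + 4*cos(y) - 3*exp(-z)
(-30, 3 - 4*sin(1), 3 + 3*E)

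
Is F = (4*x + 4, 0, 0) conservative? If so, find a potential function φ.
Yes, F is conservative. φ = 2*x*(x + 2)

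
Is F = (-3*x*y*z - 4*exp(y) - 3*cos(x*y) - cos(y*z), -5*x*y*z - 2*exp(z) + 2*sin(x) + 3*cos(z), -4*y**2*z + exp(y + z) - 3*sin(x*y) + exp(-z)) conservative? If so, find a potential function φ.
No, ∇×F = (5*x*y - 3*x*cos(x*y) - 8*y*z + 2*exp(z) + exp(y + z) + 3*sin(z), y*(-3*x + sin(y*z) + 3*cos(x*y)), 3*x*z - 3*x*sin(x*y) - 5*y*z - z*sin(y*z) + 4*exp(y) + 2*cos(x)) ≠ 0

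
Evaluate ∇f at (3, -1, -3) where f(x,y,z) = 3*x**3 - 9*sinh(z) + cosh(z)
(81, 0, -9*cosh(3) - sinh(3))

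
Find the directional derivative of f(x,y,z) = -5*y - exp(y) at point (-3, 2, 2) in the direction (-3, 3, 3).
sqrt(3)*(-exp(2) - 5)/3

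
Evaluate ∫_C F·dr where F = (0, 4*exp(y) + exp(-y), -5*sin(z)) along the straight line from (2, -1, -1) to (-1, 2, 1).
(-4*E - 1 + exp(3) + 4*exp(4))*exp(-2)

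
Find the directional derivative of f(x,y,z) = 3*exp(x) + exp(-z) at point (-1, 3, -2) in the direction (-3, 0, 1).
sqrt(10)*(-exp(3) - 9)*exp(-1)/10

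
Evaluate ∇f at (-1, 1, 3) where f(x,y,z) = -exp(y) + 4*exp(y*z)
(0, -E + 12*exp(3), 4*exp(3))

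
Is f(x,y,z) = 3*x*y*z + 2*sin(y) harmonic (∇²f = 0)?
No, ∇²f = -2*sin(y)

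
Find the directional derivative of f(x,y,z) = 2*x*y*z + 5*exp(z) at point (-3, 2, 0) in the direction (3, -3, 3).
-7*sqrt(3)/3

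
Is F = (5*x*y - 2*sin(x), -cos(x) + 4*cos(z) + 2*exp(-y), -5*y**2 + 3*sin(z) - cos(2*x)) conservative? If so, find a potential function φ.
No, ∇×F = (-10*y + 4*sin(z), -2*sin(2*x), -5*x + sin(x)) ≠ 0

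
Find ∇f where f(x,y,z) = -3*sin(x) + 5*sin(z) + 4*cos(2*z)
(-3*cos(x), 0, (5 - 16*sin(z))*cos(z))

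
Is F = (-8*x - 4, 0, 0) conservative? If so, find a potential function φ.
Yes, F is conservative. φ = 4*x*(-x - 1)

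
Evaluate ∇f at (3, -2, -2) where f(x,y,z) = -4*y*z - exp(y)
(0, 8 - exp(-2), 8)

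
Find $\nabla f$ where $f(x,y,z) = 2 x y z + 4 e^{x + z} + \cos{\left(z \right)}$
(2*y*z + 4*exp(x + z), 2*x*z, 2*x*y + 4*exp(x + z) - sin(z))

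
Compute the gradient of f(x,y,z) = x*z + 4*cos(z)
(z, 0, x - 4*sin(z))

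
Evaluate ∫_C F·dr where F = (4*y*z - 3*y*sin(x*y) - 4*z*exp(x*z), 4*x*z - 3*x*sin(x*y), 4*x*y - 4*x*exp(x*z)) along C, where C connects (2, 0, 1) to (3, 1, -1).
-15 + 3*cos(3) - 4*exp(-3) + 4*exp(2)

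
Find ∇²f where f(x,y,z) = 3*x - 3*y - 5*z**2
-10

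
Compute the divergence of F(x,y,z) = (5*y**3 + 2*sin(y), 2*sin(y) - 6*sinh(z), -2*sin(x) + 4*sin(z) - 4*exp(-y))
2*cos(y) + 4*cos(z)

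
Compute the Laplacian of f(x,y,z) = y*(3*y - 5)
6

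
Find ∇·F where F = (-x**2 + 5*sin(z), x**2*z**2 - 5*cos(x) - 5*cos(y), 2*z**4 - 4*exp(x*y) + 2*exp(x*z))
2*x*exp(x*z) - 2*x + 8*z**3 + 5*sin(y)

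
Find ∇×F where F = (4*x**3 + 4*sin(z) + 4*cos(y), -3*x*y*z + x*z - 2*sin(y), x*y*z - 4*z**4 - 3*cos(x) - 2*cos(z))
(x*(3*y + z - 1), -y*z - 3*sin(x) + 4*cos(z), -3*y*z + z + 4*sin(y))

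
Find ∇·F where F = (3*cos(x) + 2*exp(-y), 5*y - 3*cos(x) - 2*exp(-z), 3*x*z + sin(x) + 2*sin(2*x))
3*x - 3*sin(x) + 5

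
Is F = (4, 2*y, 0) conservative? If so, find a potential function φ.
Yes, F is conservative. φ = 4*x + y**2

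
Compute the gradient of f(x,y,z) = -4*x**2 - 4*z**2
(-8*x, 0, -8*z)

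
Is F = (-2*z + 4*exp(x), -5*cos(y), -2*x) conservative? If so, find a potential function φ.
Yes, F is conservative. φ = -2*x*z + 4*exp(x) - 5*sin(y)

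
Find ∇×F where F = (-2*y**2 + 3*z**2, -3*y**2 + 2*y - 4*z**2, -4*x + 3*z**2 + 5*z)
(8*z, 6*z + 4, 4*y)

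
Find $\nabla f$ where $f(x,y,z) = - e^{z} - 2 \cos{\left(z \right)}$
(0, 0, -exp(z) + 2*sin(z))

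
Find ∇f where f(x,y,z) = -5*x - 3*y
(-5, -3, 0)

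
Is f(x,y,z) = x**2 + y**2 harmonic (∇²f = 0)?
No, ∇²f = 4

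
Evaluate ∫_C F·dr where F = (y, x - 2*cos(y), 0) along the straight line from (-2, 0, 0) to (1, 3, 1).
3 - 2*sin(3)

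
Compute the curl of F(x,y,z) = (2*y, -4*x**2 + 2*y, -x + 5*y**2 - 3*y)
(10*y - 3, 1, -8*x - 2)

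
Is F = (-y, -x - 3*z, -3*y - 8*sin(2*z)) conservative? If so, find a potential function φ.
Yes, F is conservative. φ = -x*y - 3*y*z + 4*cos(2*z)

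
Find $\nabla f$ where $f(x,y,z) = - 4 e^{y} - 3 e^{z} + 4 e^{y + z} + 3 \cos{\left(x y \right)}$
(-3*y*sin(x*y), -3*x*sin(x*y) - 4*exp(y) + 4*exp(y + z), (4*exp(y) - 3)*exp(z))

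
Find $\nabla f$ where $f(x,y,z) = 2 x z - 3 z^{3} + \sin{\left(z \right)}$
(2*z, 0, 2*x - 9*z**2 + cos(z))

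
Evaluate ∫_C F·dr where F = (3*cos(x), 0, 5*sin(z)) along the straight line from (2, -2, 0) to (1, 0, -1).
-3*sin(2) - 5*cos(1) + 3*sin(1) + 5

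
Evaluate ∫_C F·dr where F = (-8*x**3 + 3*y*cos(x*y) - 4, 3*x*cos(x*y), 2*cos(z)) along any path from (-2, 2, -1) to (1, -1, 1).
3*sin(4) + sin(1) + 18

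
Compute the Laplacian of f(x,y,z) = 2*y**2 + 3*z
4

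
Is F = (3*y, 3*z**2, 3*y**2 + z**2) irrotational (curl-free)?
No, ∇×F = (6*y - 6*z, 0, -3)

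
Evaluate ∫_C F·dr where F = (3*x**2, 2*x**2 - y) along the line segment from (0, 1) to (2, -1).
8/3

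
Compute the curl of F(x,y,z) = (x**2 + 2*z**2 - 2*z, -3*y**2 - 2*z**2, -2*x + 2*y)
(4*z + 2, 4*z, 0)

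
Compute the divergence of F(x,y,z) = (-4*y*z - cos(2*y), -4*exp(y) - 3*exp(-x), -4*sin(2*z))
-4*exp(y) - 8*cos(2*z)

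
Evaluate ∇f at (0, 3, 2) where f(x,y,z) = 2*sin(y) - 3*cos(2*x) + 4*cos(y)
(0, 2*cos(3) - 4*sin(3), 0)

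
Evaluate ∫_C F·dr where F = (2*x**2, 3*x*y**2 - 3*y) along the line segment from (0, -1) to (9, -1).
486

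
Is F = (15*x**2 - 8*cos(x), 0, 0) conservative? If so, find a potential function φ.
Yes, F is conservative. φ = 5*x**3 - 8*sin(x)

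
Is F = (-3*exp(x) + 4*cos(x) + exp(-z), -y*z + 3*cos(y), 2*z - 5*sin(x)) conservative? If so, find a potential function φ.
No, ∇×F = (y, 5*cos(x) - exp(-z), 0) ≠ 0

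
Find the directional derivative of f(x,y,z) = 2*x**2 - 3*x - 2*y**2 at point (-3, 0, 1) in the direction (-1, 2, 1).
5*sqrt(6)/2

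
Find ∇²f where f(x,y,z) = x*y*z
0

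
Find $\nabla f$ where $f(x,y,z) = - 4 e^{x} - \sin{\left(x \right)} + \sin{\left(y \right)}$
(-4*exp(x) - cos(x), cos(y), 0)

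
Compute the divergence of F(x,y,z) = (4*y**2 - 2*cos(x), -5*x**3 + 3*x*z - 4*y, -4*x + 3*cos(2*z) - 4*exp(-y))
2*sin(x) - 6*sin(2*z) - 4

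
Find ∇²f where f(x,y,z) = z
0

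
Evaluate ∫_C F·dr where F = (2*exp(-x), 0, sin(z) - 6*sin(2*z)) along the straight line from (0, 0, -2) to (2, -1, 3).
cos(2) - 2*exp(-2) - cos(3) - 3*cos(4) + 2 + 3*cos(6)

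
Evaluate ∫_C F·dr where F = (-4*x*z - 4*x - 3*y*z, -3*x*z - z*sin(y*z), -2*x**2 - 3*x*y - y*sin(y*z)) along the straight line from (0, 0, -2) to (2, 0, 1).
-16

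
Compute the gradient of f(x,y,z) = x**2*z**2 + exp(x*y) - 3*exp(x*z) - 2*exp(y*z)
(2*x*z**2 + y*exp(x*y) - 3*z*exp(x*z), x*exp(x*y) - 2*z*exp(y*z), 2*x**2*z - 3*x*exp(x*z) - 2*y*exp(y*z))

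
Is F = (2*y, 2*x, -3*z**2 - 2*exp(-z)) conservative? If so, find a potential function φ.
Yes, F is conservative. φ = 2*x*y - z**3 + 2*exp(-z)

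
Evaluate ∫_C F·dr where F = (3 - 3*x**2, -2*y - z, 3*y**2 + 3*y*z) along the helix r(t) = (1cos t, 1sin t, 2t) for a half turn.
15*pi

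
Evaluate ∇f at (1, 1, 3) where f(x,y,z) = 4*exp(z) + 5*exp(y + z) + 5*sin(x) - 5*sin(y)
(5*cos(1), -5*cos(1) + 5*exp(4), (4 + 5*E)*exp(3))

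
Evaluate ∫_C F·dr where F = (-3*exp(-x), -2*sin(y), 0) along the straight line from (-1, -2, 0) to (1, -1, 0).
-6*sinh(1) - 2*cos(2) + 2*cos(1)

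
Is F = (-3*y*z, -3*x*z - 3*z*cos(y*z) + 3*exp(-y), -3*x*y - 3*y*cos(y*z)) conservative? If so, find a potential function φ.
Yes, F is conservative. φ = -3*x*y*z - 3*sin(y*z) - 3*exp(-y)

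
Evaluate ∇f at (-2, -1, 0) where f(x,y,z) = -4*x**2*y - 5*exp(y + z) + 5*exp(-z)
(-16, -16 - 5*exp(-1), -5 - 5*exp(-1))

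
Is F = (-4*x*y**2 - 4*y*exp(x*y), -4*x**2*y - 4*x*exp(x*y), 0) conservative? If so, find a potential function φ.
Yes, F is conservative. φ = -2*x**2*y**2 - 4*exp(x*y)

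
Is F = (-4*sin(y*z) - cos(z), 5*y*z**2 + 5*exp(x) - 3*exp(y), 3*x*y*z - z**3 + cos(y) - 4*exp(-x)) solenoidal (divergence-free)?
No, ∇·F = 3*x*y + 2*z**2 - 3*exp(y)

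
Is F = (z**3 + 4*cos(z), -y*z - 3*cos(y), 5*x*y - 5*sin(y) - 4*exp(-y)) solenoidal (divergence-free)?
No, ∇·F = -z + 3*sin(y)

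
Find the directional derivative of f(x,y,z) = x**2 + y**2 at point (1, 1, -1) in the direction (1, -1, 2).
0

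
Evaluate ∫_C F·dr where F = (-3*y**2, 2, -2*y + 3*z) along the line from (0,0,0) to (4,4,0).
-56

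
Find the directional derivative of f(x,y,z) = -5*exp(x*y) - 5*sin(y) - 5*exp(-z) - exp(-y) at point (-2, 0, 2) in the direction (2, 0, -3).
-15*sqrt(13)*exp(-2)/13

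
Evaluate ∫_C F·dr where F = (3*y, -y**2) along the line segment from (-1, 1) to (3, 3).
46/3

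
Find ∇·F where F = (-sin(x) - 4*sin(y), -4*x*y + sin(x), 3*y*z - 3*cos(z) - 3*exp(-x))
-4*x + 3*y + 3*sin(z) - cos(x)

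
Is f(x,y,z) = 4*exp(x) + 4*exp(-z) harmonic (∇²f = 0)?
No, ∇²f = 4*exp(x) + 4*exp(-z)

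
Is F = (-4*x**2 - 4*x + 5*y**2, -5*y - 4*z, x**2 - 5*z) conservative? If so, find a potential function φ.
No, ∇×F = (4, -2*x, -10*y) ≠ 0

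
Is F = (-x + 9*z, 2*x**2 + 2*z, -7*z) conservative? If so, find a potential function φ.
No, ∇×F = (-2, 9, 4*x) ≠ 0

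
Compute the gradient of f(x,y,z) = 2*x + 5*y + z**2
(2, 5, 2*z)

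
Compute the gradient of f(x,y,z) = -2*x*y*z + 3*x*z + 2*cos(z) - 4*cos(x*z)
(z*(-2*y + 4*sin(x*z) + 3), -2*x*z, -2*x*y + 4*x*sin(x*z) + 3*x - 2*sin(z))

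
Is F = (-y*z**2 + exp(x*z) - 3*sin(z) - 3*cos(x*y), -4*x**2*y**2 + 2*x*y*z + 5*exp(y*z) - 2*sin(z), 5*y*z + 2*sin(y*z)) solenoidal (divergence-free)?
No, ∇·F = -8*x**2*y + 2*x*z + 3*y*sin(x*y) + 2*y*cos(y*z) + 5*y + z*exp(x*z) + 5*z*exp(y*z)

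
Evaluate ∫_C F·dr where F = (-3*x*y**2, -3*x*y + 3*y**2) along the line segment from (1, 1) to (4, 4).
-765/4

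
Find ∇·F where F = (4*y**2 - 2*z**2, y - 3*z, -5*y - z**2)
1 - 2*z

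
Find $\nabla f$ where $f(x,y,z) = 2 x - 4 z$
(2, 0, -4)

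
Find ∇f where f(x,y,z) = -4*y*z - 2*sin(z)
(0, -4*z, -4*y - 2*cos(z))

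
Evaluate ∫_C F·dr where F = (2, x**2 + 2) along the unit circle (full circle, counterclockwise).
0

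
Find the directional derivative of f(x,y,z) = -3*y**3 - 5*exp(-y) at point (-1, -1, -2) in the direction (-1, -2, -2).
6 - 10*E/3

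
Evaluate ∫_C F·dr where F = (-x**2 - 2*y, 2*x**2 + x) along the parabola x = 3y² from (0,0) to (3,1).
-42/5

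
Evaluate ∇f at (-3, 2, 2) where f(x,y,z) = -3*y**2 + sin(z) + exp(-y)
(0, -12 - exp(-2), cos(2))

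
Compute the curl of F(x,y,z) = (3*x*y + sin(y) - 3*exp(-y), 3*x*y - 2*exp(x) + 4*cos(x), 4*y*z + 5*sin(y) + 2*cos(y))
(4*z - 2*sin(y) + 5*cos(y), 0, -3*x + 3*y - 2*exp(x) - 4*sin(x) - cos(y) - 3*exp(-y))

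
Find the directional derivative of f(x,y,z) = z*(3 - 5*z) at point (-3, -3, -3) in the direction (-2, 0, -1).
-33*sqrt(5)/5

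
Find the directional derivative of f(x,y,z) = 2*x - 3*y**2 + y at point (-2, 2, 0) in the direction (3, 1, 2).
-5*sqrt(14)/14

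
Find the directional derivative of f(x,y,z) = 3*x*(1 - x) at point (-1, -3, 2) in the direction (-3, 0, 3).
-9*sqrt(2)/2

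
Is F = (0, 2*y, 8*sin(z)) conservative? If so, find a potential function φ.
Yes, F is conservative. φ = y**2 - 8*cos(z)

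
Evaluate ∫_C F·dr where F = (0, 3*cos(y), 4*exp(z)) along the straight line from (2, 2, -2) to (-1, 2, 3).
-(4 - 4*exp(5))*exp(-2)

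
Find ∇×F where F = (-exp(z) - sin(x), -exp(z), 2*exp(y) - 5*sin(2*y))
(2*exp(y) + exp(z) - 10*cos(2*y), -exp(z), 0)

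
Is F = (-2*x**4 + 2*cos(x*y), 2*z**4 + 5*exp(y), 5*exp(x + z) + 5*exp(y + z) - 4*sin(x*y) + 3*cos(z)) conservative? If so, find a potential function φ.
No, ∇×F = (-4*x*cos(x*y) - 8*z**3 + 5*exp(y + z), 4*y*cos(x*y) - 5*exp(x + z), 2*x*sin(x*y)) ≠ 0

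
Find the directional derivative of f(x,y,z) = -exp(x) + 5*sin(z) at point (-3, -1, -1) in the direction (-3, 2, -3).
3*sqrt(22)*(-5*exp(3)*cos(1) + 1)*exp(-3)/22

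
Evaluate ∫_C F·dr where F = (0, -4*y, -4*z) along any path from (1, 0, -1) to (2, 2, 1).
-8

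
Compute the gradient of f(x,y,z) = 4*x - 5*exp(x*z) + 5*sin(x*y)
(5*y*cos(x*y) - 5*z*exp(x*z) + 4, 5*x*cos(x*y), -5*x*exp(x*z))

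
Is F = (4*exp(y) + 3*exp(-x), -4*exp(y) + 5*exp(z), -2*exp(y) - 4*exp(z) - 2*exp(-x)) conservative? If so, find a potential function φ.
No, ∇×F = (-2*exp(y) - 5*exp(z), -2*exp(-x), -4*exp(y)) ≠ 0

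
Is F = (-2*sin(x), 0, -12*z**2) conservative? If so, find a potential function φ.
Yes, F is conservative. φ = -4*z**3 + 2*cos(x)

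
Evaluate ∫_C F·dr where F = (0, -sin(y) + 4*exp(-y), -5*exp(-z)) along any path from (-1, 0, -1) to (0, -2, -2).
-5*E + cos(2) + 3 + exp(2)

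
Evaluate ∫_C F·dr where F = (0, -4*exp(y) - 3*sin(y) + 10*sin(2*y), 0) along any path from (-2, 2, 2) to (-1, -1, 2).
5*cos(4) - 4*exp(-1) + 3*cos(1) - 8*cos(2) + 4*exp(2)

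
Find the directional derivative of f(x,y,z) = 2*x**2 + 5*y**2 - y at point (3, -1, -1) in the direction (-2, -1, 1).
-13*sqrt(6)/6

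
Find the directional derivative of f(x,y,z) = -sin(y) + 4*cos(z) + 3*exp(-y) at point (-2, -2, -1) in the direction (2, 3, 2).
sqrt(17)*(-9*exp(2) - 3*cos(2) + 8*sin(1))/17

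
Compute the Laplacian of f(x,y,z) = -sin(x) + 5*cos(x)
sin(x) - 5*cos(x)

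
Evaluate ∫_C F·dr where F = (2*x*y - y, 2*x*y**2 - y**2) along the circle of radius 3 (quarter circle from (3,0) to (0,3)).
-27 + 99*pi/8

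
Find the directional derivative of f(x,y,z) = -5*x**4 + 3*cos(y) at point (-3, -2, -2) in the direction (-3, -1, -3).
-3*sqrt(19)*(sin(2) + 540)/19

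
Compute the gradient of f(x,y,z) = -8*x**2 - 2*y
(-16*x, -2, 0)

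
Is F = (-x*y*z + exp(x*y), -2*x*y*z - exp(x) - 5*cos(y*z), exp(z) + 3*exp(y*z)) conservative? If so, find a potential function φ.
No, ∇×F = (2*x*y - 5*y*sin(y*z) + 3*z*exp(y*z), -x*y, x*z - x*exp(x*y) - 2*y*z - exp(x)) ≠ 0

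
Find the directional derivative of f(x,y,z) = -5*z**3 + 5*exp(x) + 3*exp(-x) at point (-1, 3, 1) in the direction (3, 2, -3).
3*sqrt(22)*(-3*exp(2) + 5 + 15*E)*exp(-1)/22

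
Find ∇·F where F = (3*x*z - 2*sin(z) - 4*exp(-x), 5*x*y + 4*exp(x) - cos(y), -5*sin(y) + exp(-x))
5*x + 3*z + sin(y) + 4*exp(-x)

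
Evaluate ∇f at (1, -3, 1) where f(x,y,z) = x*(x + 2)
(4, 0, 0)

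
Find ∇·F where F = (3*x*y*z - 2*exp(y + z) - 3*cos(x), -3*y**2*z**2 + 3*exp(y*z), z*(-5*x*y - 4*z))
-5*x*y - 6*y*z**2 + 3*y*z + 3*z*exp(y*z) - 8*z + 3*sin(x)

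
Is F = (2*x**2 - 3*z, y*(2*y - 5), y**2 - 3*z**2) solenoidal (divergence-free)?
No, ∇·F = 4*x + 4*y - 6*z - 5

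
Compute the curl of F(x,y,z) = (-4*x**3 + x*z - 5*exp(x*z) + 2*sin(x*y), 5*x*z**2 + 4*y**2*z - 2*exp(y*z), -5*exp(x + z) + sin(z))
(-10*x*z - 4*y**2 + 2*y*exp(y*z), -5*x*exp(x*z) + x + 5*exp(x + z), -2*x*cos(x*y) + 5*z**2)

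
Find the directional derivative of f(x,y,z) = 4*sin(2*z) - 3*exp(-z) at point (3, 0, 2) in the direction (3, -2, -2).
-2*sqrt(17)*(8*exp(2)*cos(4) + 3)*exp(-2)/17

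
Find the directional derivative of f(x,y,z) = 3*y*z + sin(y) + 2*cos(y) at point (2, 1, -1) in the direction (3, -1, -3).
sqrt(19)*(-6 - cos(1) + 2*sin(1))/19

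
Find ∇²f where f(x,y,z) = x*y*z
0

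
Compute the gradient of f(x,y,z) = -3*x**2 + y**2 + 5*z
(-6*x, 2*y, 5)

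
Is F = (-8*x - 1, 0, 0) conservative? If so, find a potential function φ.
Yes, F is conservative. φ = x*(-4*x - 1)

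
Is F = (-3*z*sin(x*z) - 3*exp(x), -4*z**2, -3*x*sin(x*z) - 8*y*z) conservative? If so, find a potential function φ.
Yes, F is conservative. φ = -4*y*z**2 - 3*exp(x) + 3*cos(x*z)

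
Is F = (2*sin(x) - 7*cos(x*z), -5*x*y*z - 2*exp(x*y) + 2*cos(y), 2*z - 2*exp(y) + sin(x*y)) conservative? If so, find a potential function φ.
No, ∇×F = (5*x*y + x*cos(x*y) - 2*exp(y), 7*x*sin(x*z) - y*cos(x*y), y*(-5*z - 2*exp(x*y))) ≠ 0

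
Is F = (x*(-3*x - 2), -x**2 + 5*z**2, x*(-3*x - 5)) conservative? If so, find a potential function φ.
No, ∇×F = (-10*z, 6*x + 5, -2*x) ≠ 0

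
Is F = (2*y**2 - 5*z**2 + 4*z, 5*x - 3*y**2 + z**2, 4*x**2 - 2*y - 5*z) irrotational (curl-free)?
No, ∇×F = (-2*z - 2, -8*x - 10*z + 4, 5 - 4*y)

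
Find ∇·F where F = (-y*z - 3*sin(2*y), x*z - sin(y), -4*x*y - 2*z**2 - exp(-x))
-4*z - cos(y)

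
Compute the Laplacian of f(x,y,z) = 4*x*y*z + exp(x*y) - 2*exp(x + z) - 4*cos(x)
x**2*exp(x*y) + y**2*exp(x*y) - 4*exp(x + z) + 4*cos(x)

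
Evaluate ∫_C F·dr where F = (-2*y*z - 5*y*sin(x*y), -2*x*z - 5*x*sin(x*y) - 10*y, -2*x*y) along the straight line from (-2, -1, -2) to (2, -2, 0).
-23 + 5*cos(4) - 5*cos(2)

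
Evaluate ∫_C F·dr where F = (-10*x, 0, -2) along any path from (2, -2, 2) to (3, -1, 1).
-23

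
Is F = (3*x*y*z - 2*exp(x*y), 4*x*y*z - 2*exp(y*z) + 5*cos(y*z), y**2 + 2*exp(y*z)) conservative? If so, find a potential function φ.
No, ∇×F = (-4*x*y + 2*y*exp(y*z) + 5*y*sin(y*z) + 2*y + 2*z*exp(y*z), 3*x*y, -3*x*z + 2*x*exp(x*y) + 4*y*z) ≠ 0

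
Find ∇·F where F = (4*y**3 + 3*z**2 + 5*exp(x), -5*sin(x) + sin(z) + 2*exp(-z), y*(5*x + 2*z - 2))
2*y + 5*exp(x)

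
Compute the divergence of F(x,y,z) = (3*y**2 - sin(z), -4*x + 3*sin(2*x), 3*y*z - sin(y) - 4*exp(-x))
3*y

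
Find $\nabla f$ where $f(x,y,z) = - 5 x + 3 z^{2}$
(-5, 0, 6*z)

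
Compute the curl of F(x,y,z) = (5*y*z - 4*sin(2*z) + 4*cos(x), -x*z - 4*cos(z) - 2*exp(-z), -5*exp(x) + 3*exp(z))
(x - 4*sin(z) - 2*exp(-z), 5*y + 5*exp(x) - 8*cos(2*z), -6*z)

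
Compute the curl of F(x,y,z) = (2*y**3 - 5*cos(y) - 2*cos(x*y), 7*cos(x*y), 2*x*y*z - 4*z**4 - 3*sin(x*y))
(x*(2*z - 3*cos(x*y)), y*(-2*z + 3*cos(x*y)), -2*x*sin(x*y) - 6*y**2 - 7*y*sin(x*y) - 5*sin(y))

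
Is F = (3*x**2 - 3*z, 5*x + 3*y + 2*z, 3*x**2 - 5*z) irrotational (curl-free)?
No, ∇×F = (-2, -6*x - 3, 5)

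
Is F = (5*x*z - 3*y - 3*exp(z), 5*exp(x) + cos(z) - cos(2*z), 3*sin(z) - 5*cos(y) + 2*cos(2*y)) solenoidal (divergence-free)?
No, ∇·F = 5*z + 3*cos(z)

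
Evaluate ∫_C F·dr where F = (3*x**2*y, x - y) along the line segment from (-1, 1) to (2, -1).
-11/2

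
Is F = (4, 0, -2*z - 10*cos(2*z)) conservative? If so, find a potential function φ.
Yes, F is conservative. φ = 4*x - z**2 - 5*sin(2*z)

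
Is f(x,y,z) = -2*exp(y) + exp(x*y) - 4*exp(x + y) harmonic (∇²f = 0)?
No, ∇²f = x**2*exp(x*y) + y**2*exp(x*y) - 2*exp(y) - 8*exp(x + y)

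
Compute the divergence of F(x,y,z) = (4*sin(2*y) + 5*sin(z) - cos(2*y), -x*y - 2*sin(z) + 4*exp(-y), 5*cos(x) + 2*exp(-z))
-x - 2*exp(-z) - 4*exp(-y)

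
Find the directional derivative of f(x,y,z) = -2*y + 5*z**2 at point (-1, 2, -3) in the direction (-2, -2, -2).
32*sqrt(3)/3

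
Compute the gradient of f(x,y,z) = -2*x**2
(-4*x, 0, 0)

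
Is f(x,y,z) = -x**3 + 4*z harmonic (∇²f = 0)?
No, ∇²f = -6*x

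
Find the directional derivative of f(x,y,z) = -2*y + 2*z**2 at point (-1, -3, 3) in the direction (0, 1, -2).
-26*sqrt(5)/5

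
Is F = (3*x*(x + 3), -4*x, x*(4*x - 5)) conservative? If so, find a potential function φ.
No, ∇×F = (0, 5 - 8*x, -4) ≠ 0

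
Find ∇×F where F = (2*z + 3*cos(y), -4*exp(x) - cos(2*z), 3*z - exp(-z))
(-2*sin(2*z), 2, -4*exp(x) + 3*sin(y))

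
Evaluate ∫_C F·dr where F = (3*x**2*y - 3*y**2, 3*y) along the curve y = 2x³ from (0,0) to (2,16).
1600/7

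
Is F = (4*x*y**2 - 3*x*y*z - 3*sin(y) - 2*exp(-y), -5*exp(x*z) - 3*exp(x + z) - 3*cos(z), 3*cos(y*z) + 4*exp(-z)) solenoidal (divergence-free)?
No, ∇·F = (y*(4*y - 3*z - 3*sin(y*z))*exp(z) - 4)*exp(-z)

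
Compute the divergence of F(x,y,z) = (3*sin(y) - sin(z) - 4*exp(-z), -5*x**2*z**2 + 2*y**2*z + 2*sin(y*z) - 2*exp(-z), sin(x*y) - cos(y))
2*z*(2*y + cos(y*z))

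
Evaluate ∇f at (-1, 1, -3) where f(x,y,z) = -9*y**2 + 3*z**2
(0, -18, -18)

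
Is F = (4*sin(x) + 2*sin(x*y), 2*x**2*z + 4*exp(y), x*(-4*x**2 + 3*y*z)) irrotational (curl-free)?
No, ∇×F = (x*(-2*x + 3*z), 12*x**2 - 3*y*z, 2*x*(2*z - cos(x*y)))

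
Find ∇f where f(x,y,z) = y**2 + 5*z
(0, 2*y, 5)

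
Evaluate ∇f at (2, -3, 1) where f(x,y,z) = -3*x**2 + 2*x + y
(-10, 1, 0)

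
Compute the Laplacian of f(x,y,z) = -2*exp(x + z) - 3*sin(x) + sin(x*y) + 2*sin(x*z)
-x**2*sin(x*y) - 2*x**2*sin(x*z) - y**2*sin(x*y) - 2*z**2*sin(x*z) - 4*exp(x + z) + 3*sin(x)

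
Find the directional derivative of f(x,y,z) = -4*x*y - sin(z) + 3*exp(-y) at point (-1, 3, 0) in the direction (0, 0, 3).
-1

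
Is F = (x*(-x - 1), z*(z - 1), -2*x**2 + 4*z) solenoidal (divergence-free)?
No, ∇·F = 3 - 2*x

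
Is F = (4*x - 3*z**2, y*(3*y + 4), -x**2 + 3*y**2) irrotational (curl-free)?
No, ∇×F = (6*y, 2*x - 6*z, 0)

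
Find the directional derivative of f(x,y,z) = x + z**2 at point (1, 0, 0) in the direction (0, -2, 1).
0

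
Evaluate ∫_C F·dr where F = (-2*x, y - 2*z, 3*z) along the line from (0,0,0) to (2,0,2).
2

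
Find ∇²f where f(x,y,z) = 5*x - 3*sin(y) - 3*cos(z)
3*sin(y) + 3*cos(z)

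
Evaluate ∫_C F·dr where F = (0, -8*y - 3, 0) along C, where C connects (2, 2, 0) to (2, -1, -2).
21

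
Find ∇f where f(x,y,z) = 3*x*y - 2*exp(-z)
(3*y, 3*x, 2*exp(-z))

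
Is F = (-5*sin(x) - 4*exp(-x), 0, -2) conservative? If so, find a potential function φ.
Yes, F is conservative. φ = -2*z + 5*cos(x) + 4*exp(-x)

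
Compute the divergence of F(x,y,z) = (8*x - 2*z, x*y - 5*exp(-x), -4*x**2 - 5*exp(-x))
x + 8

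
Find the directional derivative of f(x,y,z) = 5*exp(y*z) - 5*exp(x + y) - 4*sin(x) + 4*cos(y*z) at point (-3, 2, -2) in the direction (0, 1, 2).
sqrt(5)*(8*exp(4)*sin(4)/5 - exp(3) + 2)*exp(-4)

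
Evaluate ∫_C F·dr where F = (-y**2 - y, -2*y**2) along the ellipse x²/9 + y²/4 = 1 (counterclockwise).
6*pi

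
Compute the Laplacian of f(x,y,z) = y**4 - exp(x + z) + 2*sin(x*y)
-2*x**2*sin(x*y) - 2*y**2*sin(x*y) + 12*y**2 - 2*exp(x + z)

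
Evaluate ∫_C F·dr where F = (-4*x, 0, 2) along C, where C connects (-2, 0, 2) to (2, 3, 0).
-4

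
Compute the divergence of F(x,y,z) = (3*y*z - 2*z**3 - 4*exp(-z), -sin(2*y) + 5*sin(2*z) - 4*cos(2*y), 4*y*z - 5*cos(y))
4*y + 8*sin(2*y) - 2*cos(2*y)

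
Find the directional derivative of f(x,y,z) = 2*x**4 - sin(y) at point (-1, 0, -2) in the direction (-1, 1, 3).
7*sqrt(11)/11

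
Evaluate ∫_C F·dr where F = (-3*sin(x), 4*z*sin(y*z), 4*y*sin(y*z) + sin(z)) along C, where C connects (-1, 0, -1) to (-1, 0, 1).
0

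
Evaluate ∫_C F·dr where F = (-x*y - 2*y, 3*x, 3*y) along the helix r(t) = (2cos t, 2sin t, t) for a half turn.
12 + 10*pi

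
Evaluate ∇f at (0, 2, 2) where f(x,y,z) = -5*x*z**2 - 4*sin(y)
(-20, -4*cos(2), 0)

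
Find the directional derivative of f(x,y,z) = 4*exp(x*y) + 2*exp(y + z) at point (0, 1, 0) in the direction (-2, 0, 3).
2*sqrt(13)*(-4 + 3*E)/13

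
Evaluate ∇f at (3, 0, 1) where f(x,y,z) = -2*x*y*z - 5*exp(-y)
(0, -1, 0)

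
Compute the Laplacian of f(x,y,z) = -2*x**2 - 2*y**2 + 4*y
-8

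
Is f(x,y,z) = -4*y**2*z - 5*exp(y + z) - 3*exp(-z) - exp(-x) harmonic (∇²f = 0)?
No, ∇²f = -8*z - 10*exp(y + z) - 3*exp(-z) - exp(-x)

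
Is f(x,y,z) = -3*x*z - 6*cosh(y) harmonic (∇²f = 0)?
No, ∇²f = -6*cosh(y)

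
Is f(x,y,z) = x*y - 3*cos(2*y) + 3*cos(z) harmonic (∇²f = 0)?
No, ∇²f = 12*cos(2*y) - 3*cos(z)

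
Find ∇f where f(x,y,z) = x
(1, 0, 0)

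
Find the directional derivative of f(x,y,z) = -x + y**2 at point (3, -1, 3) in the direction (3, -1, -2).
-sqrt(14)/14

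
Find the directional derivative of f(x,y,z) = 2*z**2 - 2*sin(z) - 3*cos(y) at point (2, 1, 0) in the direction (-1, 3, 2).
sqrt(14)*(-4 + 9*sin(1))/14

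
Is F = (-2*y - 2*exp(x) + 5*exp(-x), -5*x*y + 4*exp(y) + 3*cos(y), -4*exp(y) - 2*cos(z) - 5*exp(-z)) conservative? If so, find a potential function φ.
No, ∇×F = (-4*exp(y), 0, 2 - 5*y) ≠ 0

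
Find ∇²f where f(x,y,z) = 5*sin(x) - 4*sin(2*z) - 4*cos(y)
-5*sin(x) + 16*sin(2*z) + 4*cos(y)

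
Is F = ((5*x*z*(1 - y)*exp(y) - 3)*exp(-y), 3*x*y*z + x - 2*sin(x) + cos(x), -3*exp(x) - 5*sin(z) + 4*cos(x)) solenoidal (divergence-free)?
No, ∇·F = 3*x*z - 5*z*(y - 1) - 5*cos(z)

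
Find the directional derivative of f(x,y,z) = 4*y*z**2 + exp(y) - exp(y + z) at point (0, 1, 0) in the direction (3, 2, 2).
-2*sqrt(17)*E/17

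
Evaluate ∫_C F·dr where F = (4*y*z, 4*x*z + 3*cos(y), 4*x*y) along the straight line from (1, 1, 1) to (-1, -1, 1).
-6*sin(1)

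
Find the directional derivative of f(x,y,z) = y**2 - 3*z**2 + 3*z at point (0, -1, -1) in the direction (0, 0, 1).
9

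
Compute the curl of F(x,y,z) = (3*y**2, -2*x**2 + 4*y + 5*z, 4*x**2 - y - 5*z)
(-6, -8*x, -4*x - 6*y)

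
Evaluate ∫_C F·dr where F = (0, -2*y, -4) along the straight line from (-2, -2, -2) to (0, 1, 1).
-9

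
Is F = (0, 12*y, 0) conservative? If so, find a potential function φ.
Yes, F is conservative. φ = 6*y**2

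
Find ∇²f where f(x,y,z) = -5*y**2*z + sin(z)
-10*z - sin(z)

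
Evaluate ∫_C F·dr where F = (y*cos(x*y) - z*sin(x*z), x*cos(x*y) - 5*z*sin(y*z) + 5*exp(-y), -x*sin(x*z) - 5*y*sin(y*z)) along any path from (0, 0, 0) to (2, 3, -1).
5*cos(3) - 1 + cos(2) + sin(6) - 5*exp(-3)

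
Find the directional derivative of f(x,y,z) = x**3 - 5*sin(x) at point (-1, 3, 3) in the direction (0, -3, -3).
0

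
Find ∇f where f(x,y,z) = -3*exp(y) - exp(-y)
(0, -3*exp(y) + exp(-y), 0)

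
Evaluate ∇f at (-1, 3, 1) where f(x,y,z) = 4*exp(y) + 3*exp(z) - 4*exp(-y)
(0, 8*cosh(3), 3*E)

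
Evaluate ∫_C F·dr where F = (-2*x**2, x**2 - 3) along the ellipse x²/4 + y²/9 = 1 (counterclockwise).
0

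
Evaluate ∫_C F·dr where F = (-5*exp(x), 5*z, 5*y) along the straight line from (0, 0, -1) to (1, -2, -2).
25 - 5*E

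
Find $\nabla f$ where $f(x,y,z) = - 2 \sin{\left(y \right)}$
(0, -2*cos(y), 0)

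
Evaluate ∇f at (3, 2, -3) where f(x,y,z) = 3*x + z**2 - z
(3, 0, -7)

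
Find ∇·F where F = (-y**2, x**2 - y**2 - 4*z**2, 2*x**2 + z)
1 - 2*y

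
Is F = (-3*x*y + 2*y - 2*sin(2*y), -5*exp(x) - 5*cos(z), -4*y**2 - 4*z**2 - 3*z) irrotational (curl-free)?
No, ∇×F = (-8*y - 5*sin(z), 0, 3*x - 5*exp(x) + 4*cos(2*y) - 2)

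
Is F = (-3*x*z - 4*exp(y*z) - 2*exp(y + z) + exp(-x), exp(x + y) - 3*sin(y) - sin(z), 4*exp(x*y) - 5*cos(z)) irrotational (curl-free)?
No, ∇×F = (4*x*exp(x*y) + cos(z), -3*x - 4*y*exp(x*y) - 4*y*exp(y*z) - 2*exp(y + z), 4*z*exp(y*z) + exp(x + y) + 2*exp(y + z))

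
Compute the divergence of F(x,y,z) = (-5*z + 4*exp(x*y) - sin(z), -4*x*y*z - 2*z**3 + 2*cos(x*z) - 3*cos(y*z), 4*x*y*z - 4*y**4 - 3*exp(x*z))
4*x*y - 4*x*z - 3*x*exp(x*z) + 4*y*exp(x*y) + 3*z*sin(y*z)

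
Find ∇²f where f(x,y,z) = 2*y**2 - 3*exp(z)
4 - 3*exp(z)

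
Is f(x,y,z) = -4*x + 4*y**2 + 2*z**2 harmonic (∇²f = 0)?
No, ∇²f = 12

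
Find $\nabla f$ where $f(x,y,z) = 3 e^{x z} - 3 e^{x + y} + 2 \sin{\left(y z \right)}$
(3*z*exp(x*z) - 3*exp(x + y), 2*z*cos(y*z) - 3*exp(x + y), 3*x*exp(x*z) + 2*y*cos(y*z))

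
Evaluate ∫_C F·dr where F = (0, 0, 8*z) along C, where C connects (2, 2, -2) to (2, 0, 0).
-16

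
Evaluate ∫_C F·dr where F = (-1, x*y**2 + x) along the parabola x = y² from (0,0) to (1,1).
-7/15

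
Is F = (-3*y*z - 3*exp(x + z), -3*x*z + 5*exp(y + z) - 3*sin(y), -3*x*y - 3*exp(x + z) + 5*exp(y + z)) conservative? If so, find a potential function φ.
Yes, F is conservative. φ = -3*x*y*z - 3*exp(x + z) + 5*exp(y + z) + 3*cos(y)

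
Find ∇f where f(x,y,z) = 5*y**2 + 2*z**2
(0, 10*y, 4*z)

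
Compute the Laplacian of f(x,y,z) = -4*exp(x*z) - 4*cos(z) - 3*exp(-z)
(4*(-x**2*exp(x*z) - z**2*exp(x*z) + cos(z))*exp(z) - 3)*exp(-z)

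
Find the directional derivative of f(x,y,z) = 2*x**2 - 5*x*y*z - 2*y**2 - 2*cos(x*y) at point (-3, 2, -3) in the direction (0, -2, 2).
sqrt(2)*(83 - 6*sin(6))/2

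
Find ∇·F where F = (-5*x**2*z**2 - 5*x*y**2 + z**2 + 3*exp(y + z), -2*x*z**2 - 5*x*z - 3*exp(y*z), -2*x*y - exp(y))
-10*x*z**2 - 5*y**2 - 3*z*exp(y*z)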